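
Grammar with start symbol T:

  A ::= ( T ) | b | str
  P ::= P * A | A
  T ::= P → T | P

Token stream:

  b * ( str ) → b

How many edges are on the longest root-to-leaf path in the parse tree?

6

[T [P [P [A b]] * [A ( [T [P [A str]]] )]] → [T [P [A b]]]]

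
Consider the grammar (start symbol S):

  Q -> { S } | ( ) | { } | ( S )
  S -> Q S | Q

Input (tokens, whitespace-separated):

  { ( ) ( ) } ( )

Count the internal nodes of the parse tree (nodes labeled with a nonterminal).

[S [Q { [S [Q ( )] [S [Q ( )]]] }] [S [Q ( )]]]

8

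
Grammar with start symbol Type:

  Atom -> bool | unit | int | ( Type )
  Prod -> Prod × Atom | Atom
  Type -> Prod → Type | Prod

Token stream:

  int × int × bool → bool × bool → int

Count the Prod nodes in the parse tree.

6

[Type [Prod [Prod [Prod [Atom int]] × [Atom int]] × [Atom bool]] → [Type [Prod [Prod [Atom bool]] × [Atom bool]] → [Type [Prod [Atom int]]]]]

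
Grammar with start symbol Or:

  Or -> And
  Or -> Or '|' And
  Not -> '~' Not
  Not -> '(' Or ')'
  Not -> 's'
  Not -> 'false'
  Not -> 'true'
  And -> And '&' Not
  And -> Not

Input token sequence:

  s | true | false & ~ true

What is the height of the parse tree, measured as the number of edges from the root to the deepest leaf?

5

[Or [Or [Or [And [Not s]]] | [And [Not true]]] | [And [And [Not false]] & [Not ~ [Not true]]]]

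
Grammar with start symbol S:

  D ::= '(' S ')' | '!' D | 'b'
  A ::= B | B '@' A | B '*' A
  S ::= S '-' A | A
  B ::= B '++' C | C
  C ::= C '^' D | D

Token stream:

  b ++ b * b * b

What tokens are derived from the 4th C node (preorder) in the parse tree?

[S [A [B [B [C [D b]]] ++ [C [D b]]] * [A [B [C [D b]]] * [A [B [C [D b]]]]]]]

b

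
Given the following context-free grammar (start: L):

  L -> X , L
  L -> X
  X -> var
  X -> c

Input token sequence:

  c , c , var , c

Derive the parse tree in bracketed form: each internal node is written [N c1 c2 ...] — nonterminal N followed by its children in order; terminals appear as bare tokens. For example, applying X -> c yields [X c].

L
X , L
c , L
c , X , L
c , c , L
c , c , X , L
c , c , var , L
c , c , var , X
c , c , var , c

[L [X c] , [L [X c] , [L [X var] , [L [X c]]]]]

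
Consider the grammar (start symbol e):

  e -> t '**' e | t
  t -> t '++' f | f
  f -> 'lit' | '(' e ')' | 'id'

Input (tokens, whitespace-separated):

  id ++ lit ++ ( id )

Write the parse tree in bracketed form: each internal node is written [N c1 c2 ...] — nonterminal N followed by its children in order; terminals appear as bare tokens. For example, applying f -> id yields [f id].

e
t
t ++ f
t ++ f ++ f
f ++ f ++ f
id ++ f ++ f
id ++ lit ++ f
id ++ lit ++ ( e )
id ++ lit ++ ( t )
id ++ lit ++ ( f )
id ++ lit ++ ( id )

[e [t [t [t [f id]] ++ [f lit]] ++ [f ( [e [t [f id]]] )]]]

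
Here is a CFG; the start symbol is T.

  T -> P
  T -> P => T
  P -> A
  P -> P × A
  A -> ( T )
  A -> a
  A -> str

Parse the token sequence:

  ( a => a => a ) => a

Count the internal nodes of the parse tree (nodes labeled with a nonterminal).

15

[T [P [A ( [T [P [A a]] => [T [P [A a]] => [T [P [A a]]]]] )]] => [T [P [A a]]]]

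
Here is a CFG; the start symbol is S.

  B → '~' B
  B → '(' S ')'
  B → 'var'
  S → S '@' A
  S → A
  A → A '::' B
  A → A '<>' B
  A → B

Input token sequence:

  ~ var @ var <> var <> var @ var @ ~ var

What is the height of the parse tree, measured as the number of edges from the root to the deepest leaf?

7

[S [S [S [S [A [B ~ [B var]]]] @ [A [A [A [B var]] <> [B var]] <> [B var]]] @ [A [B var]]] @ [A [B ~ [B var]]]]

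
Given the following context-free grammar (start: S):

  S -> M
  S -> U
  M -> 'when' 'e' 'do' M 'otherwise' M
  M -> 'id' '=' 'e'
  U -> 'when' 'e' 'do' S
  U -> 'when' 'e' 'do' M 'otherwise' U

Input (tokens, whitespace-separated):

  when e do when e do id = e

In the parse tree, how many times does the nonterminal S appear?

[S [U when e do [S [U when e do [S [M id = e]]]]]]

3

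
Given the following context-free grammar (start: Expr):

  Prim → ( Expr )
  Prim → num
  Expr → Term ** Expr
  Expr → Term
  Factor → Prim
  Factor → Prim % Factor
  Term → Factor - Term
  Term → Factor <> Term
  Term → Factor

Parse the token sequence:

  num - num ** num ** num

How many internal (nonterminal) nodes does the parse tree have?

15

[Expr [Term [Factor [Prim num]] - [Term [Factor [Prim num]]]] ** [Expr [Term [Factor [Prim num]]] ** [Expr [Term [Factor [Prim num]]]]]]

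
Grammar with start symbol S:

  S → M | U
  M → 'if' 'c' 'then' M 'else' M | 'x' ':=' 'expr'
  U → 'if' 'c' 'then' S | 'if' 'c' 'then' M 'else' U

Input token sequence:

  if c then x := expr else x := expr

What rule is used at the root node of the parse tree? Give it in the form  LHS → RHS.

S → M

[S [M if c then [M x := expr] else [M x := expr]]]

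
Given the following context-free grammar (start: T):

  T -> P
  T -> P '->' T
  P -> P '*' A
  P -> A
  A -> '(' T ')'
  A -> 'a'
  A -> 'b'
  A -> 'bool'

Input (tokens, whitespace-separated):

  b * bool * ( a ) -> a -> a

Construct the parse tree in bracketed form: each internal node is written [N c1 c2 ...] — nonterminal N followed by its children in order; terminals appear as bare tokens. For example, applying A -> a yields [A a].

[T [P [P [P [A b]] * [A bool]] * [A ( [T [P [A a]]] )]] -> [T [P [A a]] -> [T [P [A a]]]]]

T
P -> T
P * A -> T
P * A * A -> T
A * A * A -> T
b * A * A -> T
b * bool * A -> T
b * bool * ( T ) -> T
b * bool * ( P ) -> T
b * bool * ( A ) -> T
b * bool * ( a ) -> T
b * bool * ( a ) -> P -> T
b * bool * ( a ) -> A -> T
b * bool * ( a ) -> a -> T
b * bool * ( a ) -> a -> P
b * bool * ( a ) -> a -> A
b * bool * ( a ) -> a -> a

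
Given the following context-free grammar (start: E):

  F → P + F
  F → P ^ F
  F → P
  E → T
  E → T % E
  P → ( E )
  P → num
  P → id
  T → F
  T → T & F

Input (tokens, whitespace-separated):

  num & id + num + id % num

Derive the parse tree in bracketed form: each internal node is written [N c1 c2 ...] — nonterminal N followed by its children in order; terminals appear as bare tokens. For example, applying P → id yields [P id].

E
T % E
T & F % E
F & F % E
P & F % E
num & F % E
num & P + F % E
num & id + F % E
num & id + P + F % E
num & id + num + F % E
num & id + num + P % E
num & id + num + id % E
num & id + num + id % T
num & id + num + id % F
num & id + num + id % P
num & id + num + id % num

[E [T [T [F [P num]]] & [F [P id] + [F [P num] + [F [P id]]]]] % [E [T [F [P num]]]]]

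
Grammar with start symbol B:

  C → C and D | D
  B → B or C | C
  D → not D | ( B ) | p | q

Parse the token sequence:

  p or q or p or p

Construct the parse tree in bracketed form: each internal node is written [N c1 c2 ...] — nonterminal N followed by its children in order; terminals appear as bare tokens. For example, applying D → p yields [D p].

B
B or C
B or C or C
B or C or C or C
C or C or C or C
D or C or C or C
p or C or C or C
p or D or C or C
p or q or C or C
p or q or D or C
p or q or p or C
p or q or p or D
p or q or p or p

[B [B [B [B [C [D p]]] or [C [D q]]] or [C [D p]]] or [C [D p]]]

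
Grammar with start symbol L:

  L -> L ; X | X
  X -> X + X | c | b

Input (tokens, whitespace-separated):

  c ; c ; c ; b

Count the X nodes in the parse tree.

[L [L [L [L [X c]] ; [X c]] ; [X c]] ; [X b]]

4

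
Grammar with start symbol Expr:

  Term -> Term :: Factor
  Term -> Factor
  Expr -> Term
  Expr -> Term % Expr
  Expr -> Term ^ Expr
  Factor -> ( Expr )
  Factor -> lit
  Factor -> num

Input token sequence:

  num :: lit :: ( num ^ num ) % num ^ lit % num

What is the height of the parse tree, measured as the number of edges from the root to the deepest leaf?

7

[Expr [Term [Term [Term [Factor num]] :: [Factor lit]] :: [Factor ( [Expr [Term [Factor num]] ^ [Expr [Term [Factor num]]]] )]] % [Expr [Term [Factor num]] ^ [Expr [Term [Factor lit]] % [Expr [Term [Factor num]]]]]]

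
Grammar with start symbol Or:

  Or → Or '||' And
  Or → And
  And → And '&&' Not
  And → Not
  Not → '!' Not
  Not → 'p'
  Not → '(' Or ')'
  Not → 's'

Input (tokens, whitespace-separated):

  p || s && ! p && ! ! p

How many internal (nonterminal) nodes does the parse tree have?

[Or [Or [And [Not p]]] || [And [And [And [Not s]] && [Not ! [Not p]]] && [Not ! [Not ! [Not p]]]]]

13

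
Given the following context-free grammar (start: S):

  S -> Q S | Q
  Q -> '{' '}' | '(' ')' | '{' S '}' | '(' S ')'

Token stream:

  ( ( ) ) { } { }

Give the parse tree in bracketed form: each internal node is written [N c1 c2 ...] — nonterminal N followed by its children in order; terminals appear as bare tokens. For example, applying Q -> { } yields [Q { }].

[S [Q ( [S [Q ( )]] )] [S [Q { }] [S [Q { }]]]]

S
Q S
( S ) S
( Q ) S
( ( ) ) S
( ( ) ) Q S
( ( ) ) { } S
( ( ) ) { } Q
( ( ) ) { } { }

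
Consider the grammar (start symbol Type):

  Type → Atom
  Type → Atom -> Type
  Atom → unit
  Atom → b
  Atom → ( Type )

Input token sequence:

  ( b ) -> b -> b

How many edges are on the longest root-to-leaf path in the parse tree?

4

[Type [Atom ( [Type [Atom b]] )] -> [Type [Atom b] -> [Type [Atom b]]]]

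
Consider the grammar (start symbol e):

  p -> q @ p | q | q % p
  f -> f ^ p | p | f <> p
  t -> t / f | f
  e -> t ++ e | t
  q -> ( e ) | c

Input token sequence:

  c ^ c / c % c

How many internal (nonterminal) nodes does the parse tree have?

14

[e [t [t [f [f [p [q c]]] ^ [p [q c]]]] / [f [p [q c] % [p [q c]]]]]]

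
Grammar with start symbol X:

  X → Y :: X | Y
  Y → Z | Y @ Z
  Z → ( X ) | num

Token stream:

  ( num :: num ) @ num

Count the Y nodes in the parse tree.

[X [Y [Y [Z ( [X [Y [Z num]] :: [X [Y [Z num]]]] )]] @ [Z num]]]

4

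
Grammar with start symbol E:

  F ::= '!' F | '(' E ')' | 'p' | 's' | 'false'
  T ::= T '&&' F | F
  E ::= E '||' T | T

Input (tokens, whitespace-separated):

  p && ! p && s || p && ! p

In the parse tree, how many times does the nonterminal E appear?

2

[E [E [T [T [T [F p]] && [F ! [F p]]] && [F s]]] || [T [T [F p]] && [F ! [F p]]]]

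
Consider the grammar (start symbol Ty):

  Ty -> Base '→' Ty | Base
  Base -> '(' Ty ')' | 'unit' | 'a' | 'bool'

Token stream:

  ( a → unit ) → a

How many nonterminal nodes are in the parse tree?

[Ty [Base ( [Ty [Base a] → [Ty [Base unit]]] )] → [Ty [Base a]]]

8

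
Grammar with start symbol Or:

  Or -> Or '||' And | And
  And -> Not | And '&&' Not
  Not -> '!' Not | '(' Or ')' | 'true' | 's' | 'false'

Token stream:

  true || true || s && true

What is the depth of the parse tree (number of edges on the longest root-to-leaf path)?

5

[Or [Or [Or [And [Not true]]] || [And [Not true]]] || [And [And [Not s]] && [Not true]]]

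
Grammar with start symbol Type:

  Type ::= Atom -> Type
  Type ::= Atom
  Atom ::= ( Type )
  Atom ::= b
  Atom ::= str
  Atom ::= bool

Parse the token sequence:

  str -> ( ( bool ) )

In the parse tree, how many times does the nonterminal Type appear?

4

[Type [Atom str] -> [Type [Atom ( [Type [Atom ( [Type [Atom bool]] )]] )]]]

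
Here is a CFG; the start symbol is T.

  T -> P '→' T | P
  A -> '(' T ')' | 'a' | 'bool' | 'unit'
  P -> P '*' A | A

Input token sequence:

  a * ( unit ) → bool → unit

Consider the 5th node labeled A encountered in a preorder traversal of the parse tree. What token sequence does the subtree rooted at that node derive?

[T [P [P [A a]] * [A ( [T [P [A unit]]] )]] → [T [P [A bool]] → [T [P [A unit]]]]]

unit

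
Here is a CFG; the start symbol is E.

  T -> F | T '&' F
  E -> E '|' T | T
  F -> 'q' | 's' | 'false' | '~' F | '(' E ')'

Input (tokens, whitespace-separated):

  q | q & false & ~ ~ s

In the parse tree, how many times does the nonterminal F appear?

[E [E [T [F q]]] | [T [T [T [F q]] & [F false]] & [F ~ [F ~ [F s]]]]]

6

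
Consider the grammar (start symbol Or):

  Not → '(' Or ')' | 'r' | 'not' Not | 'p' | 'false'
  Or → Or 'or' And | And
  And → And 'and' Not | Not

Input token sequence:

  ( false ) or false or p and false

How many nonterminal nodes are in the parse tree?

14

[Or [Or [Or [And [Not ( [Or [And [Not false]]] )]]] or [And [Not false]]] or [And [And [Not p]] and [Not false]]]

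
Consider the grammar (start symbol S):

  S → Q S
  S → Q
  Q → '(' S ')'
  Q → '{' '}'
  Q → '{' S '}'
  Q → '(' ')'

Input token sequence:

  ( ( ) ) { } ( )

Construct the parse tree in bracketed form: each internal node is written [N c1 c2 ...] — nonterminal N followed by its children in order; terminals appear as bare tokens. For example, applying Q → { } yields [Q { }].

S
Q S
( S ) S
( Q ) S
( ( ) ) S
( ( ) ) Q S
( ( ) ) { } S
( ( ) ) { } Q
( ( ) ) { } ( )

[S [Q ( [S [Q ( )]] )] [S [Q { }] [S [Q ( )]]]]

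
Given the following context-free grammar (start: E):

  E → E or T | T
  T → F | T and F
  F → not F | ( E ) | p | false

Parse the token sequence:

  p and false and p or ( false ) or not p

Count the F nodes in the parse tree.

[E [E [E [T [T [T [F p]] and [F false]] and [F p]]] or [T [F ( [E [T [F false]]] )]]] or [T [F not [F p]]]]

7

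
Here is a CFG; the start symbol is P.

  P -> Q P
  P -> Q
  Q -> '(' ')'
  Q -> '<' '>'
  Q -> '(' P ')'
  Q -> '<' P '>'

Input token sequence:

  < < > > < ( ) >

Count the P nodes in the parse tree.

[P [Q < [P [Q < >]] >] [P [Q < [P [Q ( )]] >]]]

4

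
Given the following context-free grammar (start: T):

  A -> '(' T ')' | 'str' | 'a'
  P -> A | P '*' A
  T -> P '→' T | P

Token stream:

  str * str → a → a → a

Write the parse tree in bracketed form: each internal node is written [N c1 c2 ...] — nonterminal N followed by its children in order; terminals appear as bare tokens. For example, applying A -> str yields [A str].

T
P → T
P * A → T
A * A → T
str * A → T
str * str → T
str * str → P → T
str * str → A → T
str * str → a → T
str * str → a → P → T
str * str → a → A → T
str * str → a → a → T
str * str → a → a → P
str * str → a → a → A
str * str → a → a → a

[T [P [P [A str]] * [A str]] → [T [P [A a]] → [T [P [A a]] → [T [P [A a]]]]]]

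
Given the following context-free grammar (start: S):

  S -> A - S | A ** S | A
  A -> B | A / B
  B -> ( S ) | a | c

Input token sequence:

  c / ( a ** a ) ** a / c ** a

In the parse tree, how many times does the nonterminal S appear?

5

[S [A [A [B c]] / [B ( [S [A [B a]] ** [S [A [B a]]]] )]] ** [S [A [A [B a]] / [B c]] ** [S [A [B a]]]]]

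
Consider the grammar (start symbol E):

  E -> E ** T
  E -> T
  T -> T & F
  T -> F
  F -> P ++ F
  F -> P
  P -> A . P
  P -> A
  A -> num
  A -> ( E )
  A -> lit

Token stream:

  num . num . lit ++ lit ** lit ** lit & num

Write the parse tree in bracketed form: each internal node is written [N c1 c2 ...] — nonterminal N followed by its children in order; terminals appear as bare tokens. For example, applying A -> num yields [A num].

[E [E [E [T [F [P [A num] . [P [A num] . [P [A lit]]]] ++ [F [P [A lit]]]]]] ** [T [F [P [A lit]]]]] ** [T [T [F [P [A lit]]]] & [F [P [A num]]]]]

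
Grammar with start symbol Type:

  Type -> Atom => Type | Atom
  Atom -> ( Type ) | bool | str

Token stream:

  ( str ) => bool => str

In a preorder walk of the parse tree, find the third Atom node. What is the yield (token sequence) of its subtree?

bool

[Type [Atom ( [Type [Atom str]] )] => [Type [Atom bool] => [Type [Atom str]]]]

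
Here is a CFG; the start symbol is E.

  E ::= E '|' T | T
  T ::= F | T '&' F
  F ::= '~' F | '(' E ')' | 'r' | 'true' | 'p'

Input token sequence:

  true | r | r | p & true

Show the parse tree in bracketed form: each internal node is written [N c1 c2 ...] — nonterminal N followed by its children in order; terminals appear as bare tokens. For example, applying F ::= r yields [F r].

[E [E [E [E [T [F true]]] | [T [F r]]] | [T [F r]]] | [T [T [F p]] & [F true]]]

E
E | T
E | T | T
E | T | T | T
T | T | T | T
F | T | T | T
true | T | T | T
true | F | T | T
true | r | T | T
true | r | F | T
true | r | r | T
true | r | r | T & F
true | r | r | F & F
true | r | r | p & F
true | r | r | p & true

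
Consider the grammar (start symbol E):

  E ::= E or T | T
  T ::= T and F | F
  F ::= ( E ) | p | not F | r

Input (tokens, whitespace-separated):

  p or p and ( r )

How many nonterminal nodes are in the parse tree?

11

[E [E [T [F p]]] or [T [T [F p]] and [F ( [E [T [F r]]] )]]]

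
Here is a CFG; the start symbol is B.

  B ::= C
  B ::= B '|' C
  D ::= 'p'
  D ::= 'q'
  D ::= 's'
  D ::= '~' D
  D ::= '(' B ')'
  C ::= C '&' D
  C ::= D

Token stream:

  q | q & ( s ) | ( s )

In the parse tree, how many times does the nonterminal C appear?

[B [B [B [C [D q]]] | [C [C [D q]] & [D ( [B [C [D s]]] )]]] | [C [D ( [B [C [D s]]] )]]]

6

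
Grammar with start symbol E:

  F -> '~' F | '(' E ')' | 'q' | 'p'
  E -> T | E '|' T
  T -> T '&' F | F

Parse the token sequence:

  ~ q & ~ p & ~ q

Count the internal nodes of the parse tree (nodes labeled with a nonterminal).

10

[E [T [T [T [F ~ [F q]]] & [F ~ [F p]]] & [F ~ [F q]]]]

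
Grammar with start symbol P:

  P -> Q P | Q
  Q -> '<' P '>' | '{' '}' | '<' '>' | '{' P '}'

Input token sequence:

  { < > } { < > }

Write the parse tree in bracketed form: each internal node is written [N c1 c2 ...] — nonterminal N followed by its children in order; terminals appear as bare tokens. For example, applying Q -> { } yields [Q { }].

[P [Q { [P [Q < >]] }] [P [Q { [P [Q < >]] }]]]

P
Q P
{ P } P
{ Q } P
{ < > } P
{ < > } Q
{ < > } { P }
{ < > } { Q }
{ < > } { < > }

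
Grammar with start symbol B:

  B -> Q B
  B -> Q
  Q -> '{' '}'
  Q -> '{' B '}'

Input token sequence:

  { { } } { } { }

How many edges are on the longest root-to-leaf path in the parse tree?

[B [Q { [B [Q { }]] }] [B [Q { }] [B [Q { }]]]]

4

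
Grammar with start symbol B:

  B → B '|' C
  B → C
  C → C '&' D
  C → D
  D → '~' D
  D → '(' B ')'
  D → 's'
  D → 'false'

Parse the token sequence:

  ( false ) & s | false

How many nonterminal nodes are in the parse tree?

[B [B [C [C [D ( [B [C [D false]]] )]] & [D s]]] | [C [D false]]]

11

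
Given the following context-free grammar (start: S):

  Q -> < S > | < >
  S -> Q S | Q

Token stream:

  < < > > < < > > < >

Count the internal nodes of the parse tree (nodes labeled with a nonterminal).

10

[S [Q < [S [Q < >]] >] [S [Q < [S [Q < >]] >] [S [Q < >]]]]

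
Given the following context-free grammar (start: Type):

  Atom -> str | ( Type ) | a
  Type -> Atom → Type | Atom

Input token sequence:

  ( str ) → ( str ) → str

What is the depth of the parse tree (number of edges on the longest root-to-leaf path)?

[Type [Atom ( [Type [Atom str]] )] → [Type [Atom ( [Type [Atom str]] )] → [Type [Atom str]]]]

5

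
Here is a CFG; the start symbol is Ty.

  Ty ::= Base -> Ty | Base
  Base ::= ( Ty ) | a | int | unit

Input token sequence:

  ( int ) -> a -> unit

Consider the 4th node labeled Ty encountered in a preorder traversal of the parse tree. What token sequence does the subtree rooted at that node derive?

unit

[Ty [Base ( [Ty [Base int]] )] -> [Ty [Base a] -> [Ty [Base unit]]]]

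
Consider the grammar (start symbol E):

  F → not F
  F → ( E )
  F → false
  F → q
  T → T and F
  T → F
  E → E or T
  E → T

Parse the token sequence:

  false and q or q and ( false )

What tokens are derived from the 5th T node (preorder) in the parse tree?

[E [E [T [T [F false]] and [F q]]] or [T [T [F q]] and [F ( [E [T [F false]]] )]]]

false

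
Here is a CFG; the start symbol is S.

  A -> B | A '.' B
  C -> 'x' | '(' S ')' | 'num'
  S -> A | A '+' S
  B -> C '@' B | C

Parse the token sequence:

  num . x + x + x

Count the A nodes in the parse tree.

[S [A [A [B [C num]]] . [B [C x]]] + [S [A [B [C x]]] + [S [A [B [C x]]]]]]

4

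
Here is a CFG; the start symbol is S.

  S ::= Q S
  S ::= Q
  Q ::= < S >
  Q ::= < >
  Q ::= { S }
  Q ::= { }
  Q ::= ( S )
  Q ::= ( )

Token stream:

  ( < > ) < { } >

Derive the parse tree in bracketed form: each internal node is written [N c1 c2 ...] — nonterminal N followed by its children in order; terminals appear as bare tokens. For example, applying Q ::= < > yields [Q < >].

[S [Q ( [S [Q < >]] )] [S [Q < [S [Q { }]] >]]]

S
Q S
( S ) S
( Q ) S
( < > ) S
( < > ) Q
( < > ) < S >
( < > ) < Q >
( < > ) < { } >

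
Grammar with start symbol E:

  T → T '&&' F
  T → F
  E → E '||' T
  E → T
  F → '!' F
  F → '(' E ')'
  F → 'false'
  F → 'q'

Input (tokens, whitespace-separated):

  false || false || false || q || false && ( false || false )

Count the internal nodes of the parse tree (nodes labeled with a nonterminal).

[E [E [E [E [E [T [F false]]] || [T [F false]]] || [T [F false]]] || [T [F q]]] || [T [T [F false]] && [F ( [E [E [T [F false]]] || [T [F false]]] )]]]

23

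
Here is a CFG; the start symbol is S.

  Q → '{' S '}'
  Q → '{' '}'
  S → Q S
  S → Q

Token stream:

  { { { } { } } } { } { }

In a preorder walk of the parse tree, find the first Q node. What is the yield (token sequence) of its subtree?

{ { { } { } } }

[S [Q { [S [Q { [S [Q { }] [S [Q { }]]] }]] }] [S [Q { }] [S [Q { }]]]]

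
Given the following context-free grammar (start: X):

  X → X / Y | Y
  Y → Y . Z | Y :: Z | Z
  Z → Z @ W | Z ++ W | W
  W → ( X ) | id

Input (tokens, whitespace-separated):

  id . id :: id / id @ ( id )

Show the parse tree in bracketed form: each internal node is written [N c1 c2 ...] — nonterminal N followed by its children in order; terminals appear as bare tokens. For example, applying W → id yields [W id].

X
X / Y
Y / Y
Y :: Z / Y
Y . Z :: Z / Y
Z . Z :: Z / Y
W . Z :: Z / Y
id . Z :: Z / Y
id . W :: Z / Y
id . id :: Z / Y
id . id :: W / Y
id . id :: id / Y
id . id :: id / Z
id . id :: id / Z @ W
id . id :: id / W @ W
id . id :: id / id @ W
id . id :: id / id @ ( X )
id . id :: id / id @ ( Y )
id . id :: id / id @ ( Z )
id . id :: id / id @ ( W )
id . id :: id / id @ ( id )

[X [X [Y [Y [Y [Z [W id]]] . [Z [W id]]] :: [Z [W id]]]] / [Y [Z [Z [W id]] @ [W ( [X [Y [Z [W id]]]] )]]]]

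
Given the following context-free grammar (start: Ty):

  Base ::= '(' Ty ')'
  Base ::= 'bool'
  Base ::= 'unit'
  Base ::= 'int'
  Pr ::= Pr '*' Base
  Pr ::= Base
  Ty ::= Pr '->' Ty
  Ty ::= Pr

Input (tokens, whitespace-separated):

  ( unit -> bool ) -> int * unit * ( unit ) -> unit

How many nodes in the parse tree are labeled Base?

[Ty [Pr [Base ( [Ty [Pr [Base unit]] -> [Ty [Pr [Base bool]]]] )]] -> [Ty [Pr [Pr [Pr [Base int]] * [Base unit]] * [Base ( [Ty [Pr [Base unit]]] )]] -> [Ty [Pr [Base unit]]]]]

8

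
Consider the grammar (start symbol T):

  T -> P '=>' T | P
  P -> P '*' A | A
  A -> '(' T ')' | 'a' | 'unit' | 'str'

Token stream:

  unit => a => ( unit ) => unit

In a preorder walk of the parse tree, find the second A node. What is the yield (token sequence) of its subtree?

a

[T [P [A unit]] => [T [P [A a]] => [T [P [A ( [T [P [A unit]]] )]] => [T [P [A unit]]]]]]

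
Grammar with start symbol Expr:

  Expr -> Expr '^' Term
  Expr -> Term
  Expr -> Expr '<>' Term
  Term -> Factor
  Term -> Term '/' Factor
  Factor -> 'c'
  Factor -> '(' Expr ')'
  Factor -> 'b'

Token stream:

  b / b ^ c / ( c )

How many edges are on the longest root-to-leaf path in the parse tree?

6

[Expr [Expr [Term [Term [Factor b]] / [Factor b]]] ^ [Term [Term [Factor c]] / [Factor ( [Expr [Term [Factor c]]] )]]]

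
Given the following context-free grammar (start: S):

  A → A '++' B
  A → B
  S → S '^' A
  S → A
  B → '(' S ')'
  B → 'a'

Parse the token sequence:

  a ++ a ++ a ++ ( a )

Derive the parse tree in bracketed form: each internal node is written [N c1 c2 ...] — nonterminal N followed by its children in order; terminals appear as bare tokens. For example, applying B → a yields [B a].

S
A
A ++ B
A ++ B ++ B
A ++ B ++ B ++ B
B ++ B ++ B ++ B
a ++ B ++ B ++ B
a ++ a ++ B ++ B
a ++ a ++ a ++ B
a ++ a ++ a ++ ( S )
a ++ a ++ a ++ ( A )
a ++ a ++ a ++ ( B )
a ++ a ++ a ++ ( a )

[S [A [A [A [A [B a]] ++ [B a]] ++ [B a]] ++ [B ( [S [A [B a]]] )]]]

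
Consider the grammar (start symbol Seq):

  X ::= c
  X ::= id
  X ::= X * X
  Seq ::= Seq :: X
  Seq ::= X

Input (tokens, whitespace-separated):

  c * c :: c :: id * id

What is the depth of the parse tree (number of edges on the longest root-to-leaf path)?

5

[Seq [Seq [Seq [X [X c] * [X c]]] :: [X c]] :: [X [X id] * [X id]]]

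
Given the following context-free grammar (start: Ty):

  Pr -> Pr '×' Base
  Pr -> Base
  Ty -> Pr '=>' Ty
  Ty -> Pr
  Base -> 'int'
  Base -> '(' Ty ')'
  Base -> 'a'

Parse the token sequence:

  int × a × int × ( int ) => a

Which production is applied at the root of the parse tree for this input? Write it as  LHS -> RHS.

Ty -> Pr '=>' Ty

[Ty [Pr [Pr [Pr [Pr [Base int]] × [Base a]] × [Base int]] × [Base ( [Ty [Pr [Base int]]] )]] => [Ty [Pr [Base a]]]]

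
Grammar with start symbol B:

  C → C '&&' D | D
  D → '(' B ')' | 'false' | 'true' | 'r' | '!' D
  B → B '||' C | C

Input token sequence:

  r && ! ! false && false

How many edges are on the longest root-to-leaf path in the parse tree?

6

[B [C [C [C [D r]] && [D ! [D ! [D false]]]] && [D false]]]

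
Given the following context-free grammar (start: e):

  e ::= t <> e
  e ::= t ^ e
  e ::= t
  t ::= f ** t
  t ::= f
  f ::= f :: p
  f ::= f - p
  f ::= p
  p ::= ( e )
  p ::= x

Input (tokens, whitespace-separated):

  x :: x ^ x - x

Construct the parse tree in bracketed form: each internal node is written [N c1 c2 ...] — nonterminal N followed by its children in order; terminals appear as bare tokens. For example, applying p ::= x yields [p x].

e
t ^ e
f ^ e
f :: p ^ e
p :: p ^ e
x :: p ^ e
x :: x ^ e
x :: x ^ t
x :: x ^ f
x :: x ^ f - p
x :: x ^ p - p
x :: x ^ x - p
x :: x ^ x - x

[e [t [f [f [p x]] :: [p x]]] ^ [e [t [f [f [p x]] - [p x]]]]]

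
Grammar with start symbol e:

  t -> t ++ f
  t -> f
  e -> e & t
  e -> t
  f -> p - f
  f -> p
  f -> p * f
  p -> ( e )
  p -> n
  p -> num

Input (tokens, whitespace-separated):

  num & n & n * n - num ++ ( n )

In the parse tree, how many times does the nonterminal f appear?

7

[e [e [e [t [f [p num]]]] & [t [f [p n]]]] & [t [t [f [p n] * [f [p n] - [f [p num]]]]] ++ [f [p ( [e [t [f [p n]]]] )]]]]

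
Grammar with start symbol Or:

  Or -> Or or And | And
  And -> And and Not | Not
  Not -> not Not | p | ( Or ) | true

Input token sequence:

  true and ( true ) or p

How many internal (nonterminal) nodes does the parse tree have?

11

[Or [Or [And [And [Not true]] and [Not ( [Or [And [Not true]]] )]]] or [And [Not p]]]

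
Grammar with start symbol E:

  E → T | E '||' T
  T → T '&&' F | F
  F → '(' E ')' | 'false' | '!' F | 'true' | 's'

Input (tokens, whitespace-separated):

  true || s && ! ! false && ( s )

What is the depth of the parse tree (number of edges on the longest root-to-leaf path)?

6

[E [E [T [F true]]] || [T [T [T [F s]] && [F ! [F ! [F false]]]] && [F ( [E [T [F s]]] )]]]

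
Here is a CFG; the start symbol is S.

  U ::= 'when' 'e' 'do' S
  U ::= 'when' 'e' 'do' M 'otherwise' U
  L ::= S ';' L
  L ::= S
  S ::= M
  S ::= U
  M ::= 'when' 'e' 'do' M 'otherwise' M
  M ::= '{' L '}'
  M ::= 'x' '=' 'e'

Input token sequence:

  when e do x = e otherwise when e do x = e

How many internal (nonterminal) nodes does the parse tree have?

[S [U when e do [M x = e] otherwise [U when e do [S [M x = e]]]]]

6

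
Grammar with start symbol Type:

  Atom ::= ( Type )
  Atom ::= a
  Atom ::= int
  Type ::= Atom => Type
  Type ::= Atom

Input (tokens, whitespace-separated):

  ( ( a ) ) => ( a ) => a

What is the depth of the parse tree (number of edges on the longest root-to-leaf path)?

[Type [Atom ( [Type [Atom ( [Type [Atom a]] )]] )] => [Type [Atom ( [Type [Atom a]] )] => [Type [Atom a]]]]

6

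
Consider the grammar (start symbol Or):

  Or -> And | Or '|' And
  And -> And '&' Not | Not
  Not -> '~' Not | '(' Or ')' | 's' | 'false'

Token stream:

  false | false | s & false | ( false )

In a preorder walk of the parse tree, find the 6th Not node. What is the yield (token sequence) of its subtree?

[Or [Or [Or [Or [And [Not false]]] | [And [Not false]]] | [And [And [Not s]] & [Not false]]] | [And [Not ( [Or [And [Not false]]] )]]]

false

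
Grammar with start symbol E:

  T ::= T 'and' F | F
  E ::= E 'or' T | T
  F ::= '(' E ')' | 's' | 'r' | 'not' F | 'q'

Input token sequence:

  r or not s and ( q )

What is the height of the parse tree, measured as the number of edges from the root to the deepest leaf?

6

[E [E [T [F r]]] or [T [T [F not [F s]]] and [F ( [E [T [F q]]] )]]]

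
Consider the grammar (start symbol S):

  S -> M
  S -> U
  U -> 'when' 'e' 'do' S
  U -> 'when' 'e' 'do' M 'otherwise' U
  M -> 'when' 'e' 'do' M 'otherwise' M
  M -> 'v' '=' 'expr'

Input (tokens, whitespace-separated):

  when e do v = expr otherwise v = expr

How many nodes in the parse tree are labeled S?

[S [M when e do [M v = expr] otherwise [M v = expr]]]

1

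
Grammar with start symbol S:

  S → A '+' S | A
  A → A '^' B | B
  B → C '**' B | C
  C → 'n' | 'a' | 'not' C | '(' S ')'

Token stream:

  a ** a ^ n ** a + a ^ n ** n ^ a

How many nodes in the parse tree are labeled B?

[S [A [A [B [C a] ** [B [C a]]]] ^ [B [C n] ** [B [C a]]]] + [S [A [A [A [B [C a]]] ^ [B [C n] ** [B [C n]]]] ^ [B [C a]]]]]

8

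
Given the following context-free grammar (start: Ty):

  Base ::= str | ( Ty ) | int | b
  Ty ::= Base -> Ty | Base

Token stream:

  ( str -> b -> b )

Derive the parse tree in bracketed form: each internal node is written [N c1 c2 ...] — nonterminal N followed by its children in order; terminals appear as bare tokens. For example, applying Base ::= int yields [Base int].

Ty
Base
( Ty )
( Base -> Ty )
( str -> Ty )
( str -> Base -> Ty )
( str -> b -> Ty )
( str -> b -> Base )
( str -> b -> b )

[Ty [Base ( [Ty [Base str] -> [Ty [Base b] -> [Ty [Base b]]]] )]]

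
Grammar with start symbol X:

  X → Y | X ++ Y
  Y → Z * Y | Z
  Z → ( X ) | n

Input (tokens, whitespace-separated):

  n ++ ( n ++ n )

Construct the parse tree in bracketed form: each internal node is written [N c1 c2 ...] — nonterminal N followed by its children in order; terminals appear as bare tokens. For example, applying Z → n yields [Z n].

[X [X [Y [Z n]]] ++ [Y [Z ( [X [X [Y [Z n]]] ++ [Y [Z n]]] )]]]

X
X ++ Y
Y ++ Y
Z ++ Y
n ++ Y
n ++ Z
n ++ ( X )
n ++ ( X ++ Y )
n ++ ( Y ++ Y )
n ++ ( Z ++ Y )
n ++ ( n ++ Y )
n ++ ( n ++ Z )
n ++ ( n ++ n )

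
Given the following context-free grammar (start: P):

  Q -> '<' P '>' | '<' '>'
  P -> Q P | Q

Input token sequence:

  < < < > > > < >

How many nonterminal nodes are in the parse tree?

8

[P [Q < [P [Q < [P [Q < >]] >]] >] [P [Q < >]]]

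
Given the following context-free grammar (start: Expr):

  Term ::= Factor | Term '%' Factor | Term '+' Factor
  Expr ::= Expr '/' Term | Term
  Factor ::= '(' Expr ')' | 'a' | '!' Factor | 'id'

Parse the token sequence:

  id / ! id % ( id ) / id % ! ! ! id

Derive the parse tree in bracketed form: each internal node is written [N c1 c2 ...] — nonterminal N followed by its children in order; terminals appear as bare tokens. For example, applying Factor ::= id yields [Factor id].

[Expr [Expr [Expr [Term [Factor id]]] / [Term [Term [Factor ! [Factor id]]] % [Factor ( [Expr [Term [Factor id]]] )]]] / [Term [Term [Factor id]] % [Factor ! [Factor ! [Factor ! [Factor id]]]]]]

Expr
Expr / Term
Expr / Term / Term
Term / Term / Term
Factor / Term / Term
id / Term / Term
id / Term % Factor / Term
id / Factor % Factor / Term
id / ! Factor % Factor / Term
id / ! id % Factor / Term
id / ! id % ( Expr ) / Term
id / ! id % ( Term ) / Term
id / ! id % ( Factor ) / Term
id / ! id % ( id ) / Term
id / ! id % ( id ) / Term % Factor
id / ! id % ( id ) / Factor % Factor
id / ! id % ( id ) / id % Factor
id / ! id % ( id ) / id % ! Factor
id / ! id % ( id ) / id % ! ! Factor
id / ! id % ( id ) / id % ! ! ! Factor
id / ! id % ( id ) / id % ! ! ! id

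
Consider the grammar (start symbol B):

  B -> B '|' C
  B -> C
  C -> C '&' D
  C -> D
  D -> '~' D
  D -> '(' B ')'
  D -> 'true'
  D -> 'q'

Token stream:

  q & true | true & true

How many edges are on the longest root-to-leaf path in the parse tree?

[B [B [C [C [D q]] & [D true]]] | [C [C [D true]] & [D true]]]

5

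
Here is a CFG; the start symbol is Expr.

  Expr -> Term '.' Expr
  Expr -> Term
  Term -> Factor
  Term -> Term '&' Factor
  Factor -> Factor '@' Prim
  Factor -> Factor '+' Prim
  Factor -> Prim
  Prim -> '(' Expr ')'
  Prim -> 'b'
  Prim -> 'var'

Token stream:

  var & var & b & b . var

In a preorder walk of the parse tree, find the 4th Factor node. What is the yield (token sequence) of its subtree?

[Expr [Term [Term [Term [Term [Factor [Prim var]]] & [Factor [Prim var]]] & [Factor [Prim b]]] & [Factor [Prim b]]] . [Expr [Term [Factor [Prim var]]]]]

b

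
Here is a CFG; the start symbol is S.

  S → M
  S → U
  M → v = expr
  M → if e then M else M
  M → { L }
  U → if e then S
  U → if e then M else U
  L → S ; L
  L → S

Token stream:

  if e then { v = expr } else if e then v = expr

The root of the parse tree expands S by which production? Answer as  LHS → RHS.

[S [U if e then [M { [L [S [M v = expr]]] }] else [U if e then [S [M v = expr]]]]]

S → U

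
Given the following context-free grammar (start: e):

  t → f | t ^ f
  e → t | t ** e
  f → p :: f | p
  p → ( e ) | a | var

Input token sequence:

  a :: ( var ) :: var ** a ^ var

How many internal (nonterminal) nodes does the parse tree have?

[e [t [f [p a] :: [f [p ( [e [t [f [p var]]]] )] :: [f [p var]]]]] ** [e [t [t [f [p a]]] ^ [f [p var]]]]]

19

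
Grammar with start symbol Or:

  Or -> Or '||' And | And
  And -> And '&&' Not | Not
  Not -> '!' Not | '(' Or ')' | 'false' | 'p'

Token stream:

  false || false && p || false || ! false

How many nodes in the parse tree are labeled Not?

[Or [Or [Or [Or [And [Not false]]] || [And [And [Not false]] && [Not p]]] || [And [Not false]]] || [And [Not ! [Not false]]]]

6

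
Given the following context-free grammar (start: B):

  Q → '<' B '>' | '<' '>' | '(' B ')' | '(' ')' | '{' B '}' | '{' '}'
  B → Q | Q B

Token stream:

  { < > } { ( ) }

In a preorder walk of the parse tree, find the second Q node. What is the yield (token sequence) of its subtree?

[B [Q { [B [Q < >]] }] [B [Q { [B [Q ( )]] }]]]

< >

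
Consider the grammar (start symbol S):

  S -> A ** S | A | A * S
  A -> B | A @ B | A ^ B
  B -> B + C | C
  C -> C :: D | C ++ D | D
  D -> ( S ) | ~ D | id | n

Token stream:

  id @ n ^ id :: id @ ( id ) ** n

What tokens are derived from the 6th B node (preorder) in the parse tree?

n

[S [A [A [A [A [B [C [D id]]]] @ [B [C [D n]]]] ^ [B [C [C [D id]] :: [D id]]]] @ [B [C [D ( [S [A [B [C [D id]]]]] )]]]] ** [S [A [B [C [D n]]]]]]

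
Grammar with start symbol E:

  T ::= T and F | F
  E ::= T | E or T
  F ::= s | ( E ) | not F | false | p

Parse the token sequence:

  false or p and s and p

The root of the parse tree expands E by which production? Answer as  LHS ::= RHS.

E ::= E or T

[E [E [T [F false]]] or [T [T [T [F p]] and [F s]] and [F p]]]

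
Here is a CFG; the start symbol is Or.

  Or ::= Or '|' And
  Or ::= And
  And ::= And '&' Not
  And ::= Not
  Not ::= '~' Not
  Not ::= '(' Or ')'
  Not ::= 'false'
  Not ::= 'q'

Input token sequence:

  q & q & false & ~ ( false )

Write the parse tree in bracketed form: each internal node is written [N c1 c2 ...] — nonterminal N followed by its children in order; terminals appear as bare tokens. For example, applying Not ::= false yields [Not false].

[Or [And [And [And [And [Not q]] & [Not q]] & [Not false]] & [Not ~ [Not ( [Or [And [Not false]]] )]]]]

Or
And
And & Not
And & Not & Not
And & Not & Not & Not
Not & Not & Not & Not
q & Not & Not & Not
q & q & Not & Not
q & q & false & Not
q & q & false & ~ Not
q & q & false & ~ ( Or )
q & q & false & ~ ( And )
q & q & false & ~ ( Not )
q & q & false & ~ ( false )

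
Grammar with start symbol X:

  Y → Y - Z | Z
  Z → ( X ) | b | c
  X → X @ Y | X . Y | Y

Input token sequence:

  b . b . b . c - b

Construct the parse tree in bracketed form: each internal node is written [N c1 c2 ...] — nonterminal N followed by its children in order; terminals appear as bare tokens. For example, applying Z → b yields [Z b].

[X [X [X [X [Y [Z b]]] . [Y [Z b]]] . [Y [Z b]]] . [Y [Y [Z c]] - [Z b]]]

X
X . Y
X . Y . Y
X . Y . Y . Y
Y . Y . Y . Y
Z . Y . Y . Y
b . Y . Y . Y
b . Z . Y . Y
b . b . Y . Y
b . b . Z . Y
b . b . b . Y
b . b . b . Y - Z
b . b . b . Z - Z
b . b . b . c - Z
b . b . b . c - b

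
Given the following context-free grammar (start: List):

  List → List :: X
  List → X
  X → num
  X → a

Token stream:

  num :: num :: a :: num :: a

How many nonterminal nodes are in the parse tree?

[List [List [List [List [List [X num]] :: [X num]] :: [X a]] :: [X num]] :: [X a]]

10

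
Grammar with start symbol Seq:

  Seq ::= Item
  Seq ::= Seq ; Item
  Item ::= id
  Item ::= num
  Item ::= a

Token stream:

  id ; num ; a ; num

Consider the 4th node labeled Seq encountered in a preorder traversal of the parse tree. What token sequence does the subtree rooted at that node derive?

[Seq [Seq [Seq [Seq [Item id]] ; [Item num]] ; [Item a]] ; [Item num]]

id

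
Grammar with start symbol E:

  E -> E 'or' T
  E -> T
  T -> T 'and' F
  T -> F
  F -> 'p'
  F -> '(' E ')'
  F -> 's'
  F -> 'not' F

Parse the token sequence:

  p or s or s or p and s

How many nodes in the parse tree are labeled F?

5

[E [E [E [E [T [F p]]] or [T [F s]]] or [T [F s]]] or [T [T [F p]] and [F s]]]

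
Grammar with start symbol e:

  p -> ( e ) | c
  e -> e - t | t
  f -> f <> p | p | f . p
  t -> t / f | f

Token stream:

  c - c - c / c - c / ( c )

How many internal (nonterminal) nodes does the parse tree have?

26

[e [e [e [e [t [f [p c]]]] - [t [f [p c]]]] - [t [t [f [p c]]] / [f [p c]]]] - [t [t [f [p c]]] / [f [p ( [e [t [f [p c]]]] )]]]]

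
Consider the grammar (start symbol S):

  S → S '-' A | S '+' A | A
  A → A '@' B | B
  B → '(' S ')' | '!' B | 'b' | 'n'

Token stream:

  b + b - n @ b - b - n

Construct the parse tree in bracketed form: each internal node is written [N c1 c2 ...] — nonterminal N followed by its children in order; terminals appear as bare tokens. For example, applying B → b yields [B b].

S
S - A
S - A - A
S - A - A - A
S + A - A - A - A
A + A - A - A - A
B + A - A - A - A
b + A - A - A - A
b + B - A - A - A
b + b - A - A - A
b + b - A @ B - A - A
b + b - B @ B - A - A
b + b - n @ B - A - A
b + b - n @ b - A - A
b + b - n @ b - B - A
b + b - n @ b - b - A
b + b - n @ b - b - B
b + b - n @ b - b - n

[S [S [S [S [S [A [B b]]] + [A [B b]]] - [A [A [B n]] @ [B b]]] - [A [B b]]] - [A [B n]]]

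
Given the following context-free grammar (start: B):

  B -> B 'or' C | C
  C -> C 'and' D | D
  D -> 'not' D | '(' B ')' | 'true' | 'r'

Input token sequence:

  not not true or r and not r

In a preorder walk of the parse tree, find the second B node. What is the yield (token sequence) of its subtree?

[B [B [C [D not [D not [D true]]]]] or [C [C [D r]] and [D not [D r]]]]

not not true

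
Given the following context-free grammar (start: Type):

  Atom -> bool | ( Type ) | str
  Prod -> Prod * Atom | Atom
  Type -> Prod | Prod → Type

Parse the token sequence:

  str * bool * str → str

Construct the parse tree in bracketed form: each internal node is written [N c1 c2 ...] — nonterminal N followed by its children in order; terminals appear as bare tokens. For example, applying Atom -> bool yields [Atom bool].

[Type [Prod [Prod [Prod [Atom str]] * [Atom bool]] * [Atom str]] → [Type [Prod [Atom str]]]]

Type
Prod → Type
Prod * Atom → Type
Prod * Atom * Atom → Type
Atom * Atom * Atom → Type
str * Atom * Atom → Type
str * bool * Atom → Type
str * bool * str → Type
str * bool * str → Prod
str * bool * str → Atom
str * bool * str → str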